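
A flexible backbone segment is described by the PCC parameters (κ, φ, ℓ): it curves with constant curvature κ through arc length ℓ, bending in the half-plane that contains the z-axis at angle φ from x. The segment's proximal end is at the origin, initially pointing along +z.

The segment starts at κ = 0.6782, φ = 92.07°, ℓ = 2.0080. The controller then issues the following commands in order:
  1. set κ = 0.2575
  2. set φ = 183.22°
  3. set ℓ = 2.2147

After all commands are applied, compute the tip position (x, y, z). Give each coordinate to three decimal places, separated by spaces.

initial: κ=0.6782, φ=92.07°, ℓ=2.0080
cmd 1: set κ=0.2575 → (κ,φ,ℓ)=(0.2575,92.07°,2.0080) → tip=(-0.0183,0.5073,1.9197)
cmd 2: set φ=183.22° → (κ,φ,ℓ)=(0.2575,183.22°,2.0080) → tip=(-0.5069,-0.0285,1.9197)
cmd 3: set ℓ=2.2147 → (κ,φ,ℓ)=(0.2575,183.22°,2.2147) → tip=(-0.6136,-0.0345,2.0966)

-0.614 -0.035 2.097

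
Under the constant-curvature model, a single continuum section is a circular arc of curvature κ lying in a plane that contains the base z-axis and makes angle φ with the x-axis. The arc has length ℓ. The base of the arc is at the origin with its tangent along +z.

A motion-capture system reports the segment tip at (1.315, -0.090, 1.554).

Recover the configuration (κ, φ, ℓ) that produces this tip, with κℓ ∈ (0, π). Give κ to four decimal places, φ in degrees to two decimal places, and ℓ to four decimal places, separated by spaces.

ρ = √(x²+y²) = √(1.315² + -0.090²) = 1.31808
φ = atan2(y, x) mod 360° = atan2(-0.090, 1.315) = 356.0847°
|p|² = ρ² + z² = 1.31808² + 1.554² = 4.15224
κ = 2ρ / |p|² = 2×1.31808 / 4.15224 = 0.63487
θ = 2·atan2(ρ, z) = 2·atan2(1.31808, 1.554) = 1.40688 rad
ℓ = θ/κ = 1.40688/0.63487 = 2.21599

0.6349 356.08 2.2160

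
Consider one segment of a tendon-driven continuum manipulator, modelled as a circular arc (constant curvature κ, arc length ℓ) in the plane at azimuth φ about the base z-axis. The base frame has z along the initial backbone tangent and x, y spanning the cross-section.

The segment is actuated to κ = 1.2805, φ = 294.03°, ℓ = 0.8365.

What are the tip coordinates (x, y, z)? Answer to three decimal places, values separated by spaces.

θ = κ·ℓ = 1.2805 × 0.8365 = 1.07114 rad
ρ = (1 − cos θ)/κ = (1 − 0.47913)/1.2805 = 0.40677
z = sin θ / κ = 0.87775/1.2805 = 0.68547
x = ρ cos φ = 0.40677 × cos(294.03°) = 0.16564
y = ρ sin φ = 0.40677 × sin(294.03°) = -0.37152

0.166 -0.372 0.685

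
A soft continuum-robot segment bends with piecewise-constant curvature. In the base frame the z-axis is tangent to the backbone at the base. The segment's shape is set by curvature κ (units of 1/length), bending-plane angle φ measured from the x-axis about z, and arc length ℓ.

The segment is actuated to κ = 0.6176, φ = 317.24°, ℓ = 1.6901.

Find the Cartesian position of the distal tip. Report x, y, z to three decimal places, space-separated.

θ = κ·ℓ = 0.6176 × 1.6901 = 1.04381 rad
ρ = (1 − cos θ)/κ = (1 − 0.50293)/0.6176 = 0.80483
z = sin θ / κ = 0.86432/0.6176 = 1.39949
x = ρ cos φ = 0.80483 × cos(317.24°) = 0.59091
y = ρ sin φ = 0.80483 × sin(317.24°) = -0.54643

0.591 -0.546 1.399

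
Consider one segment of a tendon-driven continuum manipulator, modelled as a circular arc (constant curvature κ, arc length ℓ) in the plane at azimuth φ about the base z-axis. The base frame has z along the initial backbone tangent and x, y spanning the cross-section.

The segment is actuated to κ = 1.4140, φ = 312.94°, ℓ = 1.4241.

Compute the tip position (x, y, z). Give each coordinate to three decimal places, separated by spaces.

0.688 -0.740 0.639

θ = κ·ℓ = 1.4140 × 1.4241 = 2.01368 rad
ρ = (1 − cos θ)/κ = (1 − -0.42854)/1.4140 = 1.01029
z = sin θ / κ = 0.90352/1.4140 = 0.63898
x = ρ cos φ = 1.01029 × cos(312.94°) = 0.68824
y = ρ sin φ = 1.01029 × sin(312.94°) = -0.73960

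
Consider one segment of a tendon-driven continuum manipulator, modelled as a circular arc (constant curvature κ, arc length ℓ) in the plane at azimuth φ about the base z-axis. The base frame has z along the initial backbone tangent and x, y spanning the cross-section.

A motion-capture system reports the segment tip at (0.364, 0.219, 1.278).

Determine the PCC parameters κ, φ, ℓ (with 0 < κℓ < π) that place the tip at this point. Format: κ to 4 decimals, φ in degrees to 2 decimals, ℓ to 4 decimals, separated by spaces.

ρ = √(x²+y²) = √(0.364² + 0.219²) = 0.42480
φ = atan2(y, x) mod 360° = atan2(0.219, 0.364) = 31.0331°
|p|² = ρ² + z² = 0.42480² + 1.278² = 1.81374
κ = 2ρ / |p|² = 2×0.42480 / 1.81374 = 0.46843
θ = 2·atan2(ρ, z) = 2·atan2(0.42480, 1.278) = 0.64181 rad
ℓ = θ/κ = 0.64181/0.46843 = 1.37015

0.4684 31.03 1.3701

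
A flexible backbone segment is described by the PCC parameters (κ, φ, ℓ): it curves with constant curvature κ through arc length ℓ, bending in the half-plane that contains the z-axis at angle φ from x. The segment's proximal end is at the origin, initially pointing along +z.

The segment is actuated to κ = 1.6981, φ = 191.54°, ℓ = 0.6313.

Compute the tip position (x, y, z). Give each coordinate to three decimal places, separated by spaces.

θ = κ·ℓ = 1.6981 × 0.6313 = 1.07201 rad
ρ = (1 − cos θ)/κ = (1 − 0.47836)/1.6981 = 0.30719
z = sin θ / κ = 0.87816/1.6981 = 0.51715
x = ρ cos φ = 0.30719 × cos(191.54°) = -0.30098
y = ρ sin φ = 0.30719 × sin(191.54°) = -0.06145

-0.301 -0.061 0.517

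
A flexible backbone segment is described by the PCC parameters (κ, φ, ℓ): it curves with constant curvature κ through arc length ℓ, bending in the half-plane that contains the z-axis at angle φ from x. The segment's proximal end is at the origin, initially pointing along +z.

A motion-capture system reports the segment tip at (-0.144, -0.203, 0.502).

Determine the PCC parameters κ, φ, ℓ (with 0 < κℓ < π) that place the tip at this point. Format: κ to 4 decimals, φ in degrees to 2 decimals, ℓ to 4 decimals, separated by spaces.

1.5855 234.65 0.5806

ρ = √(x²+y²) = √(-0.144² + -0.203²) = 0.24889
φ = atan2(y, x) mod 360° = atan2(-0.203, -0.144) = 234.6497°
|p|² = ρ² + z² = 0.24889² + 0.502² = 0.31395
κ = 2ρ / |p|² = 2×0.24889 / 0.31395 = 1.58553
θ = 2·atan2(ρ, z) = 2·atan2(0.24889, 0.502) = 0.92055 rad
ℓ = θ/κ = 0.92055/1.58553 = 0.58060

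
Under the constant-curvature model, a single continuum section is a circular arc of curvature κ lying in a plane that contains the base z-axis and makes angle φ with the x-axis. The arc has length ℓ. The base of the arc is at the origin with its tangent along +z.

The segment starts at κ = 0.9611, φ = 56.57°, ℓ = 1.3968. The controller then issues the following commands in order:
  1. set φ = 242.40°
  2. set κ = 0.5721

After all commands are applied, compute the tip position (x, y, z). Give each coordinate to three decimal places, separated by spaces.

initial: κ=0.9611, φ=56.57°, ℓ=1.3968
cmd 1: set φ=242.40° → (κ,φ,ℓ)=(0.9611,242.40°,1.3968) → tip=(-0.3729,-0.7134,1.0135)
cmd 2: set κ=0.5721 → (κ,φ,ℓ)=(0.5721,242.40°,1.3968) → tip=(-0.2451,-0.4688,1.2528)

-0.245 -0.469 1.253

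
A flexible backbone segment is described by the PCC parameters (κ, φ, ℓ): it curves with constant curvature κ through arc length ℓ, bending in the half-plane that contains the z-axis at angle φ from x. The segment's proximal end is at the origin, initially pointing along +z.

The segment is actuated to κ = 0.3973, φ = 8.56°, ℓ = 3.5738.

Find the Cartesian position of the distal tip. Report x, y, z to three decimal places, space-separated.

2.115 0.318 2.488

θ = κ·ℓ = 0.3973 × 3.5738 = 1.41987 rad
ρ = (1 − cos θ)/κ = (1 − 0.15035)/0.3973 = 2.13855
z = sin θ / κ = 0.98863/0.3973 = 2.48838
x = ρ cos φ = 2.13855 × cos(8.56°) = 2.11473
y = ρ sin φ = 2.13855 × sin(8.56°) = 0.31831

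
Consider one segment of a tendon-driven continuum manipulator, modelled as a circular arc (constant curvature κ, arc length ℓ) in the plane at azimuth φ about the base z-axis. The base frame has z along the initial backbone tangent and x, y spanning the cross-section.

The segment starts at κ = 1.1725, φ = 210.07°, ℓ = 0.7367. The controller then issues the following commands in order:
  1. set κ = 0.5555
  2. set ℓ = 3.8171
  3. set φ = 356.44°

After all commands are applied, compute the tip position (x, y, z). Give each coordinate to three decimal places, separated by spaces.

2.735 -0.170 1.535

initial: κ=1.1725, φ=210.07°, ℓ=0.7367
cmd 1: set κ=0.5555 → (κ,φ,ℓ)=(0.5555,210.07°,0.7367) → tip=(-0.1286,-0.0745,0.7163)
cmd 2: set ℓ=3.8171 → (κ,φ,ℓ)=(0.5555,210.07°,3.8171) → tip=(-2.3717,-1.3731,1.5351)
cmd 3: set φ=356.44° → (κ,φ,ℓ)=(0.5555,356.44°,3.8171) → tip=(2.7352,-0.1702,1.5351)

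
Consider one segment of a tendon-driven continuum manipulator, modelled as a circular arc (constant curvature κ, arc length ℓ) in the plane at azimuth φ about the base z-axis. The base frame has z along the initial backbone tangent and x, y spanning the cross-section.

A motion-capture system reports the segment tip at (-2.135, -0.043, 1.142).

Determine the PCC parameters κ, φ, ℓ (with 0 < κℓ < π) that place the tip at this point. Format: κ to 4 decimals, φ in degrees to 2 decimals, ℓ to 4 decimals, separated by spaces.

ρ = √(x²+y²) = √(-2.135² + -0.043²) = 2.13543
φ = atan2(y, x) mod 360° = atan2(-0.043, -2.135) = 181.1538°
|p|² = ρ² + z² = 2.13543² + 1.142² = 5.86424
κ = 2ρ / |p|² = 2×2.13543 / 5.86424 = 0.72829
θ = 2·atan2(ρ, z) = 2·atan2(2.13543, 1.142) = 2.15942 rad
ℓ = θ/κ = 2.15942/0.72829 = 2.96505

0.7283 181.15 2.9651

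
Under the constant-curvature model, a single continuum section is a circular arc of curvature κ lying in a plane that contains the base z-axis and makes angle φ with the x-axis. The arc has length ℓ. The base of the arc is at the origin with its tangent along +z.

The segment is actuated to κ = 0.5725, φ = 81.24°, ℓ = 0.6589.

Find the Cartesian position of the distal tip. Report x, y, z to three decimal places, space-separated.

θ = κ·ℓ = 0.5725 × 0.6589 = 0.37722 rad
ρ = (1 − cos θ)/κ = (1 − 0.92969)/0.5725 = 0.12281
z = sin θ / κ = 0.36834/0.5725 = 0.64338
x = ρ cos φ = 0.12281 × cos(81.24°) = 0.01870
y = ρ sin φ = 0.12281 × sin(81.24°) = 0.12138

0.019 0.121 0.643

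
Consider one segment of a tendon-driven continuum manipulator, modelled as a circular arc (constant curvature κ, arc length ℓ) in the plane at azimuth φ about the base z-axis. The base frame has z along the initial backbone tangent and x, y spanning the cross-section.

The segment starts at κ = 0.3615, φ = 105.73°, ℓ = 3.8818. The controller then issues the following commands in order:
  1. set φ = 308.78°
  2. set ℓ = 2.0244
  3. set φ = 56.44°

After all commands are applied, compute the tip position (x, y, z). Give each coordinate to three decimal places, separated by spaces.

0.392 0.590 1.848

initial: κ=0.3615, φ=105.73°, ℓ=3.8818
cmd 1: set φ=308.78° → (κ,φ,ℓ)=(0.3615,308.78°,3.8818) → tip=(1.4437,-1.7969,2.7275)
cmd 2: set ℓ=2.0244 → (κ,φ,ℓ)=(0.3615,308.78°,2.0244) → tip=(0.4436,-0.5521,1.8485)
cmd 3: set φ=56.44° → (κ,φ,ℓ)=(0.3615,56.44°,2.0244) → tip=(0.3915,0.5902,1.8485)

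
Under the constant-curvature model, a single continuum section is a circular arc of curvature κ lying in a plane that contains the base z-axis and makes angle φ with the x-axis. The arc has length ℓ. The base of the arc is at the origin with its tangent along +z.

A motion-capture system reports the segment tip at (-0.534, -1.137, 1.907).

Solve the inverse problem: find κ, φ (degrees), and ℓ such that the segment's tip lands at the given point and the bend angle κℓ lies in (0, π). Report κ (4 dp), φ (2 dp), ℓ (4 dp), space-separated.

0.4818 244.84 2.4180

ρ = √(x²+y²) = √(-0.534² + -1.137²) = 1.25615
φ = atan2(y, x) mod 360° = atan2(-1.137, -0.534) = 244.8426°
|p|² = ρ² + z² = 1.25615² + 1.907² = 5.21457
κ = 2ρ / |p|² = 2×1.25615 / 5.21457 = 0.48179
θ = 2·atan2(ρ, z) = 2·atan2(1.25615, 1.907) = 1.16494 rad
ℓ = θ/κ = 1.16494/0.48179 = 2.41797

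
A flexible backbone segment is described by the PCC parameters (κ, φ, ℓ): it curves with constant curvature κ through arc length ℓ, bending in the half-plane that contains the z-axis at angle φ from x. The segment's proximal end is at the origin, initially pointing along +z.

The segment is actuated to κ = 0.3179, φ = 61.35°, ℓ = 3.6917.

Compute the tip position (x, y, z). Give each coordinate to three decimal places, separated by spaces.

θ = κ·ℓ = 0.3179 × 3.6917 = 1.17359 rad
ρ = (1 − cos θ)/κ = (1 − 0.38684)/0.3179 = 1.92878
z = sin θ / κ = 0.92215/0.3179 = 2.90074
x = ρ cos φ = 1.92878 × cos(61.35°) = 0.92477
y = ρ sin φ = 1.92878 × sin(61.35°) = 1.69263

0.925 1.693 2.901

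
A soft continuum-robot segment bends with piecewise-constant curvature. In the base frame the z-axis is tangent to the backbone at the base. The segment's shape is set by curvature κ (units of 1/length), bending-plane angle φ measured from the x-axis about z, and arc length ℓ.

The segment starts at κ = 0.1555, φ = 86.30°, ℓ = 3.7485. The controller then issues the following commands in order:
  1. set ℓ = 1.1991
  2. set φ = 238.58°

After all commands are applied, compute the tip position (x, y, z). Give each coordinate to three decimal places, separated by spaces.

-0.058 -0.095 1.192

initial: κ=0.1555, φ=86.30°, ℓ=3.7485
cmd 1: set ℓ=1.1991 → (κ,φ,ℓ)=(0.1555,86.30°,1.1991) → tip=(0.0072,0.1112,1.1922)
cmd 2: set φ=238.58° → (κ,φ,ℓ)=(0.1555,238.58°,1.1991) → tip=(-0.0581,-0.0951,1.1922)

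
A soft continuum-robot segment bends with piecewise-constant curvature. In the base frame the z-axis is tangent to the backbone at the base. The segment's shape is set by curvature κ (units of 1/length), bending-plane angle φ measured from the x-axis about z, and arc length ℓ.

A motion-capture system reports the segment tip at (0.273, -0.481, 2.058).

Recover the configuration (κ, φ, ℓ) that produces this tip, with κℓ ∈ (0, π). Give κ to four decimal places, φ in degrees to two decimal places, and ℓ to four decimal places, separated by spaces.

0.2436 299.58 2.1557

ρ = √(x²+y²) = √(0.273² + -0.481²) = 0.55307
φ = atan2(y, x) mod 360° = atan2(-0.481, 0.273) = 299.5778°
|p|² = ρ² + z² = 0.55307² + 2.058² = 4.54125
κ = 2ρ / |p|² = 2×0.55307 / 4.54125 = 0.24358
θ = 2·atan2(ρ, z) = 2·atan2(0.55307, 2.058) = 0.52508 rad
ℓ = θ/κ = 0.52508/0.24358 = 2.15570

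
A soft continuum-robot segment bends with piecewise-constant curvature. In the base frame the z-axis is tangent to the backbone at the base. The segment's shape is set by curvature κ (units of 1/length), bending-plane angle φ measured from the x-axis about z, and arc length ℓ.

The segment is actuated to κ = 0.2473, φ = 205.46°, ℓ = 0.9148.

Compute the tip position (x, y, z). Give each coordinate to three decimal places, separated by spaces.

-0.093 -0.044 0.907

θ = κ·ℓ = 0.2473 × 0.9148 = 0.22623 rad
ρ = (1 − cos θ)/κ = (1 − 0.97452)/0.2473 = 0.10304
z = sin θ / κ = 0.22431/0.2473 = 0.90702
x = ρ cos φ = 0.10304 × cos(205.46°) = -0.09303
y = ρ sin φ = 0.10304 × sin(205.46°) = -0.04429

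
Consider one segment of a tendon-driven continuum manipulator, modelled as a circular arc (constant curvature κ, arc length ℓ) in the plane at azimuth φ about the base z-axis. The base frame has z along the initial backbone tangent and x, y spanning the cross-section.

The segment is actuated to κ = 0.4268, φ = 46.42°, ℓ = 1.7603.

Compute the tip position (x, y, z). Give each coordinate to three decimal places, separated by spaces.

0.435 0.457 1.599

θ = κ·ℓ = 0.4268 × 1.7603 = 0.75130 rad
ρ = (1 − cos θ)/κ = (1 − 0.73080)/0.4268 = 0.63073
z = sin θ / κ = 0.68259/0.4268 = 1.59931
x = ρ cos φ = 0.63073 × cos(46.42°) = 0.43480
y = ρ sin φ = 0.63073 × sin(46.42°) = 0.45691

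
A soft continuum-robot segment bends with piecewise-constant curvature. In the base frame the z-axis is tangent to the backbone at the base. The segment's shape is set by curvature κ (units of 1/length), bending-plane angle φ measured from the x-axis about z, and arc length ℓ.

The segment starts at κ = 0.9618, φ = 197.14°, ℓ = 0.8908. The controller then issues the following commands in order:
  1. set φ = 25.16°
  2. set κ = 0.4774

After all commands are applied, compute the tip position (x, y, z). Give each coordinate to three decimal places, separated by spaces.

0.169 0.079 0.864

initial: κ=0.9618, φ=197.14°, ℓ=0.8908
cmd 1: set φ=25.16° → (κ,φ,ℓ)=(0.9618,25.16°,0.8908) → tip=(0.3248,0.1526,0.7857)
cmd 2: set κ=0.4774 → (κ,φ,ℓ)=(0.4774,25.16°,0.8908) → tip=(0.1689,0.0793,0.8642)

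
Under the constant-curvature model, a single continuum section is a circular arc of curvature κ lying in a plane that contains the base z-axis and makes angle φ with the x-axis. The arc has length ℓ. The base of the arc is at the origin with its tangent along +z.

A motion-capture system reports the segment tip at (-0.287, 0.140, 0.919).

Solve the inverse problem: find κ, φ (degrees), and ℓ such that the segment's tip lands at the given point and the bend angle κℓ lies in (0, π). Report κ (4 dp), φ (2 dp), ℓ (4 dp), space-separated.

0.6747 154.00 0.9913

ρ = √(x²+y²) = √(-0.287² + 0.140²) = 0.31933
φ = atan2(y, x) mod 360° = atan2(0.140, -0.287) = 153.9967°
|p|² = ρ² + z² = 0.31933² + 0.919² = 0.94653
κ = 2ρ / |p|² = 2×0.31933 / 0.94653 = 0.67473
θ = 2·atan2(ρ, z) = 2·atan2(0.31933, 0.919) = 0.66884 rad
ℓ = θ/κ = 0.66884/0.67473 = 0.99127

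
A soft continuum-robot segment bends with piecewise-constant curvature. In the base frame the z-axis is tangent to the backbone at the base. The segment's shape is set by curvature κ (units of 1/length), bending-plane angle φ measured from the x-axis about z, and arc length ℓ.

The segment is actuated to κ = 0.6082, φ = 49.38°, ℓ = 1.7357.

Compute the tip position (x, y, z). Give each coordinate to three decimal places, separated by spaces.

θ = κ·ℓ = 0.6082 × 1.7357 = 1.05565 rad
ρ = (1 − cos θ)/κ = (1 − 0.49266)/0.6082 = 0.83417
z = sin θ / κ = 0.87022/0.6082 = 1.43082
x = ρ cos φ = 0.83417 × cos(49.38°) = 0.54308
y = ρ sin φ = 0.83417 × sin(49.38°) = 0.63317

0.543 0.633 1.431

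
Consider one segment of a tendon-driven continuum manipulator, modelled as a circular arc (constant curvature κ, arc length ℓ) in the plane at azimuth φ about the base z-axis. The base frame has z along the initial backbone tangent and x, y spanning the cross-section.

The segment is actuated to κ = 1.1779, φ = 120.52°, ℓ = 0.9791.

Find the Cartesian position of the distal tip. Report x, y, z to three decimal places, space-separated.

θ = κ·ℓ = 1.1779 × 0.9791 = 1.15328 rad
ρ = (1 − cos θ)/κ = (1 − 0.40549)/1.1779 = 0.50472
z = sin θ / κ = 0.91410/1.1779 = 0.77604
x = ρ cos φ = 0.50472 × cos(120.52°) = -0.25632
y = ρ sin φ = 0.50472 × sin(120.52°) = 0.43479

-0.256 0.435 0.776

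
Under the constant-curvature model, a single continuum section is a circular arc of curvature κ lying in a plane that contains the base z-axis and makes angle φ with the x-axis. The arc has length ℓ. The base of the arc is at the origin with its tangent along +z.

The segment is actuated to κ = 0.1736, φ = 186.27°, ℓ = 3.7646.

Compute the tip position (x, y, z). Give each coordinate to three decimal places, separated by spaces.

θ = κ·ℓ = 0.1736 × 3.7646 = 0.65353 rad
ρ = (1 − cos θ)/κ = (1 − 0.79394)/0.1736 = 1.18698
z = sin θ / κ = 0.60800/0.1736 = 3.50228
x = ρ cos φ = 1.18698 × cos(186.27°) = -1.17988
y = ρ sin φ = 1.18698 × sin(186.27°) = -0.12963

-1.180 -0.130 3.502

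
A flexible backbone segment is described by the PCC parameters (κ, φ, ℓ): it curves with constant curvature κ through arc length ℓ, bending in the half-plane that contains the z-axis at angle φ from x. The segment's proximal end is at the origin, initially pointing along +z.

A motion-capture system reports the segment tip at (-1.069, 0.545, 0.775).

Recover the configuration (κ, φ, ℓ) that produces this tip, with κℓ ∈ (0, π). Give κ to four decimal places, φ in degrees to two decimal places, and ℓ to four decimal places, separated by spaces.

ρ = √(x²+y²) = √(-1.069² + 0.545²) = 1.19991
φ = atan2(y, x) mod 360° = atan2(0.545, -1.069) = 152.9865°
|p|² = ρ² + z² = 1.19991² + 0.775² = 2.04041
κ = 2ρ / |p|² = 2×1.19991 / 2.04041 = 1.17615
θ = 2·atan2(ρ, z) = 2·atan2(1.19991, 0.775) = 1.99464 rad
ℓ = θ/κ = 1.99464/1.17615 = 1.69591

1.1761 152.99 1.6959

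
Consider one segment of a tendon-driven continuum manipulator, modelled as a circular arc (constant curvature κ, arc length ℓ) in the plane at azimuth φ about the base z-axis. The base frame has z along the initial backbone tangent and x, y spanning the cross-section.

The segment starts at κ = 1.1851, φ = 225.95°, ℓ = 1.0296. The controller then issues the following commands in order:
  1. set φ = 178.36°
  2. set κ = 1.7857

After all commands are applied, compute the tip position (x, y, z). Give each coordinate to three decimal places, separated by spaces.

initial: κ=1.1851, φ=225.95°, ℓ=1.0296
cmd 1: set φ=178.36° → (κ,φ,ℓ)=(1.1851,178.36°,1.0296) → tip=(-0.5538,0.0159,0.7925)
cmd 2: set κ=1.7857 → (κ,φ,ℓ)=(1.7857,178.36°,1.0296) → tip=(-0.7079,0.0203,0.5400)

-0.708 0.020 0.540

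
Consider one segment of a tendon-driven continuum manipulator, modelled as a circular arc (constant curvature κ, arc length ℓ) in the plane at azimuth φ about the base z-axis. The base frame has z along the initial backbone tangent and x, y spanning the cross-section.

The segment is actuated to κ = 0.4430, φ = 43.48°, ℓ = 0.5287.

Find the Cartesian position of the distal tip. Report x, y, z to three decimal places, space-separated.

0.045 0.042 0.524

θ = κ·ℓ = 0.4430 × 0.5287 = 0.23421 rad
ρ = (1 − cos θ)/κ = (1 − 0.97270)/0.4430 = 0.06163
z = sin θ / κ = 0.23208/0.4430 = 0.52388
x = ρ cos φ = 0.06163 × cos(43.48°) = 0.04472
y = ρ sin φ = 0.06163 × sin(43.48°) = 0.04241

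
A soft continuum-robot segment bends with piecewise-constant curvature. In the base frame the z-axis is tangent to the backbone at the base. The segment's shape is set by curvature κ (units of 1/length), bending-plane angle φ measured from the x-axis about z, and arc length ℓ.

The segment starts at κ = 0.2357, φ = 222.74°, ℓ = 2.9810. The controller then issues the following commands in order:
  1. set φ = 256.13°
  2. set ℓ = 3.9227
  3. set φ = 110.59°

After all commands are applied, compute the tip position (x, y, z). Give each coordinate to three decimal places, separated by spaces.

-0.594 1.580 3.387

initial: κ=0.2357, φ=222.74°, ℓ=2.9810
cmd 1: set φ=256.13° → (κ,φ,ℓ)=(0.2357,256.13°,2.9810) → tip=(-0.2409,-0.9756,2.7417)
cmd 2: set ℓ=3.9227 → (κ,φ,ℓ)=(0.2357,256.13°,3.9227) → tip=(-0.4046,-1.6387,3.3872)
cmd 3: set φ=110.59° → (κ,φ,ℓ)=(0.2357,110.59°,3.9227) → tip=(-0.5936,1.5800,3.3872)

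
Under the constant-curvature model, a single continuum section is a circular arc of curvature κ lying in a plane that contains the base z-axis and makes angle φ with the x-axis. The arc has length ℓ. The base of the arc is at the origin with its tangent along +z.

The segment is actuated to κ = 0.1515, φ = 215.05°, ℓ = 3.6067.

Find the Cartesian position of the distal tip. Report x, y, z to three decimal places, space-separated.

-0.787 -0.552 3.430

θ = κ·ℓ = 0.1515 × 3.6067 = 0.54642 rad
ρ = (1 − cos θ)/κ = (1 − 0.85439)/0.1515 = 0.96110
z = sin θ / κ = 0.51963/0.1515 = 3.42989
x = ρ cos φ = 0.96110 × cos(215.05°) = -0.78681
y = ρ sin φ = 0.96110 × sin(215.05°) = -0.55195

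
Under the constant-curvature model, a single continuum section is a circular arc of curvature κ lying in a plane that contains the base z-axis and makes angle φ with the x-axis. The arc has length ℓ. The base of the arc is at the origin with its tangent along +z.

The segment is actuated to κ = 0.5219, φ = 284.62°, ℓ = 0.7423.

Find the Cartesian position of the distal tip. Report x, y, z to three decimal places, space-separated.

0.036 -0.137 0.724

θ = κ·ℓ = 0.5219 × 0.7423 = 0.38741 rad
ρ = (1 − cos θ)/κ = (1 − 0.92589)/0.5219 = 0.14200
z = sin θ / κ = 0.37779/0.5219 = 0.72387
x = ρ cos φ = 0.14200 × cos(284.62°) = 0.03584
y = ρ sin φ = 0.14200 × sin(284.62°) = -0.13740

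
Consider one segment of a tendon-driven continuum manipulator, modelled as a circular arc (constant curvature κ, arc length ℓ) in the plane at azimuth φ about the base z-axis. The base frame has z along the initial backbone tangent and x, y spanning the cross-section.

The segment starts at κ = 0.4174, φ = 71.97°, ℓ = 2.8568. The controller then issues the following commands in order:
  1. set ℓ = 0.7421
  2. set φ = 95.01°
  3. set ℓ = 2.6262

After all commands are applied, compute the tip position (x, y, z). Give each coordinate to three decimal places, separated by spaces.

-0.114 1.296 2.131

initial: κ=0.4174, φ=71.97°, ℓ=2.8568
cmd 1: set ℓ=0.7421 → (κ,φ,ℓ)=(0.4174,71.97°,0.7421) → tip=(0.0353,0.1084,0.7303)
cmd 2: set φ=95.01° → (κ,φ,ℓ)=(0.4174,95.01°,0.7421) → tip=(-0.0100,0.1136,0.7303)
cmd 3: set ℓ=2.6262 → (κ,φ,ℓ)=(0.4174,95.01°,2.6262) → tip=(-0.1136,1.2959,2.1310)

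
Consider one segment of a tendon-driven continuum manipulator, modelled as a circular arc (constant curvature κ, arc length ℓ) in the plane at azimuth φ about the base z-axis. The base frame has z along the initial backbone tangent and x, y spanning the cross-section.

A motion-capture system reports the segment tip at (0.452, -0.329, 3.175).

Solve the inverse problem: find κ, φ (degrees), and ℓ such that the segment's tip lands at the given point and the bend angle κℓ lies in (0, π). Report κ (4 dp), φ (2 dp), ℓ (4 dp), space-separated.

0.1076 323.95 3.2402

ρ = √(x²+y²) = √(0.452² + -0.329²) = 0.55906
φ = atan2(y, x) mod 360° = atan2(-0.329, 0.452) = 323.9500°
|p|² = ρ² + z² = 0.55906² + 3.175² = 10.39317
κ = 2ρ / |p|² = 2×0.55906 / 10.39317 = 0.10758
θ = 2·atan2(ρ, z) = 2·atan2(0.55906, 3.175) = 0.34859 rad
ℓ = θ/κ = 0.34859/0.10758 = 3.24022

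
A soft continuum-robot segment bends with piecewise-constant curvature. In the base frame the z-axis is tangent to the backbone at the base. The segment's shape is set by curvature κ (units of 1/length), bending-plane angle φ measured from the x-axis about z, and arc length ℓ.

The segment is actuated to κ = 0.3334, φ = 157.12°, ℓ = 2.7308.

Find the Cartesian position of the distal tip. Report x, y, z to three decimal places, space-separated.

θ = κ·ℓ = 0.3334 × 2.7308 = 0.91045 rad
ρ = (1 − cos θ)/κ = (1 − 0.61339)/0.3334 = 1.15959
z = sin θ / κ = 0.78978/0.3334 = 2.36886
x = ρ cos φ = 1.15959 × cos(157.12°) = -1.06836
y = ρ sin φ = 1.15959 × sin(157.12°) = 0.45085

-1.068 0.451 2.369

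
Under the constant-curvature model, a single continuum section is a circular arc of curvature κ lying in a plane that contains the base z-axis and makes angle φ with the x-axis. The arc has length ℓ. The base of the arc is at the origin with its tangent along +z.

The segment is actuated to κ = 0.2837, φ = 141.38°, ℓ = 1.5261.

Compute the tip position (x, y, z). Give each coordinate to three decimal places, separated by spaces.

θ = κ·ℓ = 0.2837 × 1.5261 = 0.43295 rad
ρ = (1 − cos θ)/κ = (1 − 0.90773)/0.2837 = 0.32524
z = sin θ / κ = 0.41955/0.2837 = 1.47887
x = ρ cos φ = 0.32524 × cos(141.38°) = -0.25411
y = ρ sin φ = 0.32524 × sin(141.38°) = 0.20300

-0.254 0.203 1.479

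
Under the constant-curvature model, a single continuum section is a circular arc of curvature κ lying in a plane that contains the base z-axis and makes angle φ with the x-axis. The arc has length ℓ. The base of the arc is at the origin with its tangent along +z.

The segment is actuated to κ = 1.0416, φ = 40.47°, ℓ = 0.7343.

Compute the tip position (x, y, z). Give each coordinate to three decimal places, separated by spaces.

0.203 0.174 0.665

θ = κ·ℓ = 1.0416 × 0.7343 = 0.76485 rad
ρ = (1 − cos θ)/κ = (1 − 0.72149)/1.0416 = 0.26739
z = sin θ / κ = 0.69243/1.0416 = 0.66477
x = ρ cos φ = 0.26739 × cos(40.47°) = 0.20341
y = ρ sin φ = 0.26739 × sin(40.47°) = 0.17355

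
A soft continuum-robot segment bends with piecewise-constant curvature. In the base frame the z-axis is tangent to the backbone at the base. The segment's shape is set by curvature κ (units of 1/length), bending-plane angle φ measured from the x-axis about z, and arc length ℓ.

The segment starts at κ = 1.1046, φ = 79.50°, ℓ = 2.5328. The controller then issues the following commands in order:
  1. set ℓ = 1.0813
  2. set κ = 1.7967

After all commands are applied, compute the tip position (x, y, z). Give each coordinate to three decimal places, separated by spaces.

0.138 0.746 0.519

initial: κ=1.1046, φ=79.50°, ℓ=2.5328
cmd 1: set ℓ=1.0813 → (κ,φ,ℓ)=(1.1046,79.50°,1.0813) → tip=(0.1043,0.5630,0.8419)
cmd 2: set κ=1.7967 → (κ,φ,ℓ)=(1.7967,79.50°,1.0813) → tip=(0.1383,0.7462,0.5185)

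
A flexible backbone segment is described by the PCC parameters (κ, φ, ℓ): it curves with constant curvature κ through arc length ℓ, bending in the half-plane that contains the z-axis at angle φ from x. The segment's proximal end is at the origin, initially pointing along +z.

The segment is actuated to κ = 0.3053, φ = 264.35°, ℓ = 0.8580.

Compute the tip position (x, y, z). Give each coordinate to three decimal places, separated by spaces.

-0.011 -0.111 0.848

θ = κ·ℓ = 0.3053 × 0.8580 = 0.26195 rad
ρ = (1 − cos θ)/κ = (1 − 0.96589)/0.3053 = 0.11173
z = sin θ / κ = 0.25896/0.3053 = 0.84822
x = ρ cos φ = 0.11173 × cos(264.35°) = -0.01100
y = ρ sin φ = 0.11173 × sin(264.35°) = -0.11119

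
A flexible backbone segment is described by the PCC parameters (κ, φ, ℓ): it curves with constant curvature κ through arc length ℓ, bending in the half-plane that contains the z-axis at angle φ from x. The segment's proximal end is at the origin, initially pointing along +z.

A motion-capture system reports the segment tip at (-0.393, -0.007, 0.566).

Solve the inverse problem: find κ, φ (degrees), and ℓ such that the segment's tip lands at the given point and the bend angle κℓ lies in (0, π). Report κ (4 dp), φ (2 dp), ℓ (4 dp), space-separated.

1.6555 181.02 0.7333

ρ = √(x²+y²) = √(-0.393² + -0.007²) = 0.39306
φ = atan2(y, x) mod 360° = atan2(-0.007, -0.393) = 181.0204°
|p|² = ρ² + z² = 0.39306² + 0.566² = 0.47485
κ = 2ρ / |p|² = 2×0.39306 / 0.47485 = 1.65551
θ = 2·atan2(ρ, z) = 2·atan2(0.39306, 0.566) = 1.21399 rad
ℓ = θ/κ = 1.21399/1.65551 = 0.73330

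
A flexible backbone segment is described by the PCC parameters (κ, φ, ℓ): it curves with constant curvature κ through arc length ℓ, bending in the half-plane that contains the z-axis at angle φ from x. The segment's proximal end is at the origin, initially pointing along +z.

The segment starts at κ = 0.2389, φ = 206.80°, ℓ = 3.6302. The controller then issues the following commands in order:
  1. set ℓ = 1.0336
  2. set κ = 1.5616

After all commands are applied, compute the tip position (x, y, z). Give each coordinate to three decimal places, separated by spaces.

-0.596 -0.301 0.640

initial: κ=0.2389, φ=206.80°, ℓ=3.6302
cmd 1: set ℓ=1.0336 → (κ,φ,ℓ)=(0.2389,206.80°,1.0336) → tip=(-0.1133,-0.0572,1.0231)
cmd 2: set κ=1.5616 → (κ,φ,ℓ)=(1.5616,206.80°,1.0336) → tip=(-0.5963,-0.3012,0.6398)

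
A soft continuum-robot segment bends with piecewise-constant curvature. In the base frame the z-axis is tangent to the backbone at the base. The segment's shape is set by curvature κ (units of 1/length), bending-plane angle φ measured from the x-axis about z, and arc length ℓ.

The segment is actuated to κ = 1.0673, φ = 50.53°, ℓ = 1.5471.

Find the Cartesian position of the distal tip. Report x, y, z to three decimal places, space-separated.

θ = κ·ℓ = 1.0673 × 1.5471 = 1.65122 rad
ρ = (1 − cos θ)/κ = (1 − -0.08034)/1.0673 = 1.01221
z = sin θ / κ = 0.99677/1.0673 = 0.93392
x = ρ cos φ = 1.01221 × cos(50.53°) = 0.64344
y = ρ sin φ = 1.01221 × sin(50.53°) = 0.78139

0.643 0.781 0.934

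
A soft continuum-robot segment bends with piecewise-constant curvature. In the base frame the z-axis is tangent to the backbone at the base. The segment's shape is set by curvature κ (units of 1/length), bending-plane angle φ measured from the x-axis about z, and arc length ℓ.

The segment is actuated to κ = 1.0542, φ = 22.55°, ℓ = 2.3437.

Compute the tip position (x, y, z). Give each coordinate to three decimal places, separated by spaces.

θ = κ·ℓ = 1.0542 × 2.3437 = 2.47073 rad
ρ = (1 − cos θ)/κ = (1 − -0.78328)/1.0542 = 1.69160
z = sin θ / κ = 0.62166/1.0542 = 0.58970
x = ρ cos φ = 1.69160 × cos(22.55°) = 1.56227
y = ρ sin φ = 1.69160 × sin(22.55°) = 0.64871

1.562 0.649 0.590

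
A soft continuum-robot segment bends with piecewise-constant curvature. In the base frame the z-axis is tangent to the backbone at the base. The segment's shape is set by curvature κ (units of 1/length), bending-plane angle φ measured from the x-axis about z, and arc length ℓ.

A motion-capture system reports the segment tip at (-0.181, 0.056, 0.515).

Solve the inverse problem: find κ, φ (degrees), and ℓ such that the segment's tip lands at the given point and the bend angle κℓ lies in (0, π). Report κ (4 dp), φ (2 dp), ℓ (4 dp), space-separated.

1.2584 162.81 0.5603

ρ = √(x²+y²) = √(-0.181² + 0.056²) = 0.18947
φ = atan2(y, x) mod 360° = atan2(0.056, -0.181) = 162.8083°
|p|² = ρ² + z² = 0.18947² + 0.515² = 0.30112
κ = 2ρ / |p|² = 2×0.18947 / 0.30112 = 1.25839
θ = 2·atan2(ρ, z) = 2·atan2(0.18947, 0.515) = 0.70505 rad
ℓ = θ/κ = 0.70505/1.25839 = 0.56028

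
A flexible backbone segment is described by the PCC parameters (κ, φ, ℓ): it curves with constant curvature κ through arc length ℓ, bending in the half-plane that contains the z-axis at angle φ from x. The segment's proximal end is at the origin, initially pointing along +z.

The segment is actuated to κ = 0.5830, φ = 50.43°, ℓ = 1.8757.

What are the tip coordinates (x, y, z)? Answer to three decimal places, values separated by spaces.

0.591 0.715 1.524

θ = κ·ℓ = 0.5830 × 1.8757 = 1.09353 rad
ρ = (1 − cos θ)/κ = (1 − 0.45935)/0.5830 = 0.92736
z = sin θ / κ = 0.88826/0.5830 = 1.52359
x = ρ cos φ = 0.92736 × cos(50.43°) = 0.59075
y = ρ sin φ = 0.92736 × sin(50.43°) = 0.71485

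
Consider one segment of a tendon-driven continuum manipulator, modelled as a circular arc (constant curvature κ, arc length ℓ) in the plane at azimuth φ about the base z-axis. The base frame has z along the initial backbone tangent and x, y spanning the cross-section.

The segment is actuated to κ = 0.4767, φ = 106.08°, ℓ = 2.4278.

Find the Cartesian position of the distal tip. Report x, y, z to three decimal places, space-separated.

θ = κ·ℓ = 0.4767 × 2.4278 = 1.15733 rad
ρ = (1 − cos θ)/κ = (1 − 0.40178)/0.4767 = 1.25491
z = sin θ / κ = 0.91573/0.4767 = 1.92099
x = ρ cos φ = 1.25491 × cos(106.08°) = -0.34758
y = ρ sin φ = 1.25491 × sin(106.08°) = 1.20581

-0.348 1.206 1.921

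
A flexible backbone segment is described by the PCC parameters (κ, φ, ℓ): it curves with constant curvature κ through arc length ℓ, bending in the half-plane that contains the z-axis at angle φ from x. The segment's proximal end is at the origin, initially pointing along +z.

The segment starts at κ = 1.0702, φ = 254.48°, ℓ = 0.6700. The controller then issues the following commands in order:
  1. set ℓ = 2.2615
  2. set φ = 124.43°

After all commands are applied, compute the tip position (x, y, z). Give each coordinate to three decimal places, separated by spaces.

initial: κ=1.0702, φ=254.48°, ℓ=0.6700
cmd 1: set ℓ=2.2615 → (κ,φ,ℓ)=(1.0702,254.48°,2.2615) → tip=(-0.4378,-1.5764,0.6171)
cmd 2: set φ=124.43° → (κ,φ,ℓ)=(1.0702,124.43°,2.2615) → tip=(-0.9250,1.3495,0.6171)

-0.925 1.349 0.617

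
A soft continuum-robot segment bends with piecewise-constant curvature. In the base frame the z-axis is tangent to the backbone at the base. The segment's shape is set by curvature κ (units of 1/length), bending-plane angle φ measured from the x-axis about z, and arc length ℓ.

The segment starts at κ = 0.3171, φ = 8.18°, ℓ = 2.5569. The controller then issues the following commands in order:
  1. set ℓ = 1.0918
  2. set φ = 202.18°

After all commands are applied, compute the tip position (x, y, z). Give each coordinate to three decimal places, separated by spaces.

initial: κ=0.3171, φ=8.18°, ℓ=2.5569
cmd 1: set ℓ=1.0918 → (κ,φ,ℓ)=(0.3171,8.18°,1.0918) → tip=(0.1852,0.0266,1.0701)
cmd 2: set φ=202.18° → (κ,φ,ℓ)=(0.3171,202.18°,1.0918) → tip=(-0.1733,-0.0706,1.0701)

-0.173 -0.071 1.070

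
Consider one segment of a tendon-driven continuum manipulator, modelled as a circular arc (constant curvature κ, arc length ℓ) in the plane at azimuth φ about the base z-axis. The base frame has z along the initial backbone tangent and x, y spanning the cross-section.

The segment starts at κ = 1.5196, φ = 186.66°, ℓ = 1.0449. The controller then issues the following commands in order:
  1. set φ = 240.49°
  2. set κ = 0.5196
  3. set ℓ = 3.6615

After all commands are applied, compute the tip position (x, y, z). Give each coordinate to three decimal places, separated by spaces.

-1.257 -2.220 1.820

initial: κ=1.5196, φ=186.66°, ℓ=1.0449
cmd 1: set φ=240.49° → (κ,φ,ℓ)=(1.5196,240.49°,1.0449) → tip=(-0.3297,-0.5825,0.6580)
cmd 2: set κ=0.5196 → (κ,φ,ℓ)=(0.5196,240.49°,1.0449) → tip=(-0.1363,-0.2409,0.9943)
cmd 3: set ℓ=3.6615 → (κ,φ,ℓ)=(0.5196,240.49°,3.6615) → tip=(-1.2567,-2.2203,1.8196)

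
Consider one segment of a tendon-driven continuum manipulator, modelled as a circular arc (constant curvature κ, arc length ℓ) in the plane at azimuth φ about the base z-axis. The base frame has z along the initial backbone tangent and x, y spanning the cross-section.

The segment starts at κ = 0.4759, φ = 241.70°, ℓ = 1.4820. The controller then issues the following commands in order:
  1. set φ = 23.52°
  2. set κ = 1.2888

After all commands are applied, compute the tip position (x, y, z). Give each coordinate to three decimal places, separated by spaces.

0.948 0.413 0.732

initial: κ=0.4759, φ=241.70°, ℓ=1.4820
cmd 1: set φ=23.52° → (κ,φ,ℓ)=(0.4759,23.52°,1.4820) → tip=(0.4597,0.2001,1.3622)
cmd 2: set κ=1.2888 → (κ,φ,ℓ)=(1.2888,23.52°,1.4820) → tip=(0.9482,0.4127,0.7317)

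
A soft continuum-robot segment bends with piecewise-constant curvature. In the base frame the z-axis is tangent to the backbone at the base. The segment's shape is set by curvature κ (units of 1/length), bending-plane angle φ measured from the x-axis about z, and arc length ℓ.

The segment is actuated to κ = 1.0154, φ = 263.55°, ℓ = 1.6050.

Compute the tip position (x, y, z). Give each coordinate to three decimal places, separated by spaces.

-0.117 -1.036 0.983

θ = κ·ℓ = 1.0154 × 1.6050 = 1.62972 rad
ρ = (1 − cos θ)/κ = (1 − -0.05889)/1.0154 = 1.04283
z = sin θ / κ = 0.99826/1.0154 = 0.98312
x = ρ cos φ = 1.04283 × cos(263.55°) = -0.11715
y = ρ sin φ = 1.04283 × sin(263.55°) = -1.03623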